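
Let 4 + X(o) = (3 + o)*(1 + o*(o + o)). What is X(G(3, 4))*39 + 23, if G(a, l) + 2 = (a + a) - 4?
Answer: -16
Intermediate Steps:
G(a, l) = -6 + 2*a (G(a, l) = -2 + ((a + a) - 4) = -2 + (2*a - 4) = -2 + (-4 + 2*a) = -6 + 2*a)
X(o) = -4 + (1 + 2*o²)*(3 + o) (X(o) = -4 + (3 + o)*(1 + o*(o + o)) = -4 + (3 + o)*(1 + o*(2*o)) = -4 + (3 + o)*(1 + 2*o²) = -4 + (1 + 2*o²)*(3 + o))
X(G(3, 4))*39 + 23 = (-1 + (-6 + 2*3) + 2*(-6 + 2*3)³ + 6*(-6 + 2*3)²)*39 + 23 = (-1 + (-6 + 6) + 2*(-6 + 6)³ + 6*(-6 + 6)²)*39 + 23 = (-1 + 0 + 2*0³ + 6*0²)*39 + 23 = (-1 + 0 + 2*0 + 6*0)*39 + 23 = (-1 + 0 + 0 + 0)*39 + 23 = -1*39 + 23 = -39 + 23 = -16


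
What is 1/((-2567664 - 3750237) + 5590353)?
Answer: -1/727548 ≈ -1.3745e-6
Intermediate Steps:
1/((-2567664 - 3750237) + 5590353) = 1/(-6317901 + 5590353) = 1/(-727548) = -1/727548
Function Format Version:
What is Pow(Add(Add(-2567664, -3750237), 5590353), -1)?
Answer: Rational(-1, 727548) ≈ -1.3745e-6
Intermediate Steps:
Pow(Add(Add(-2567664, -3750237), 5590353), -1) = Pow(Add(-6317901, 5590353), -1) = Pow(-727548, -1) = Rational(-1, 727548)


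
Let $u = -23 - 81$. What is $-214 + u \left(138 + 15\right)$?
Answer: $-16126$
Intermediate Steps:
$u = -104$ ($u = -23 - 81 = -104$)
$-214 + u \left(138 + 15\right) = -214 - 104 \left(138 + 15\right) = -214 - 15912 = -16126$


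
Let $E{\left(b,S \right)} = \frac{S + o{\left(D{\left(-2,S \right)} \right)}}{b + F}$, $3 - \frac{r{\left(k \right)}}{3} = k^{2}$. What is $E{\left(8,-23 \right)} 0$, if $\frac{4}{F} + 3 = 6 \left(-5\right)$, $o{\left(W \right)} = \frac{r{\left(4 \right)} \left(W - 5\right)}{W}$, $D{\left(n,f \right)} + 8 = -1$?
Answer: $0$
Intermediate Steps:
$r{\left(k \right)} = 9 - 3 k^{2}$
$D{\left(n,f \right)} = -9$ ($D{\left(n,f \right)} = -8 - 1 = -9$)
$o{\left(W \right)} = \frac{195 - 39 W}{W}$ ($o{\left(W \right)} = \frac{\left(9 - 3 \cdot 4^{2}\right) \left(W - 5\right)}{W} = \frac{\left(9 - 48\right) \left(-5 + W\right)}{W} = \frac{\left(-39\right) \left(-5 + W\right)}{W} = \frac{195 - 39 W}{W}$)
$F = - \frac{4}{33}$ ($F = \frac{4}{-3 + 6 \left(-5\right)} = \frac{4}{-3 - 30} = \frac{4}{-33} = 4 \left(- \frac{1}{33}\right) = - \frac{4}{33} \approx -0.12121$)
$E{\left(b,S \right)} = \frac{- \frac{182}{3} + S}{- \frac{4}{33} + b}$ ($E{\left(b,S \right)} = \frac{S - \left(39 - \frac{195}{-9}\right)}{b - \frac{4}{33}} = \frac{S + \left(-39 + 195 \left(- \frac{1}{9}\right)\right)}{- \frac{4}{33} + b} = \frac{S - \frac{182}{3}}{- \frac{4}{33} + b} = \frac{- \frac{182}{3} + S}{- \frac{4}{33} + b}$)
$E{\left(8,-23 \right)} 0 = \frac{11 \left(-182 + 3 \left(-23\right)\right)}{-4 + 33 \cdot 8} \cdot 0 = \frac{11 \left(-182 - 69\right)}{-4 + 264} \cdot 0 = 11 \cdot \frac{1}{260} \left(-251\right) 0 = \left(- \frac{2761}{260}\right) 0 = 0$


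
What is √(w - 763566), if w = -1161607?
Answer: I*√1925173 ≈ 1387.5*I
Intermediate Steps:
√(w - 763566) = √(-1161607 - 763566) = √(-1925173) = I*√1925173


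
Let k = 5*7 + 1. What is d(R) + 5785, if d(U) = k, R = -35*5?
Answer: 5821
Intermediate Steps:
R = -175
k = 36 (k = 35 + 1 = 36)
d(U) = 36
d(R) + 5785 = 36 + 5785 = 5821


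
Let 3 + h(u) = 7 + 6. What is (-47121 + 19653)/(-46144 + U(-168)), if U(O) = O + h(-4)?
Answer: 4578/7717 ≈ 0.59324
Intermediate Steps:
h(u) = 10 (h(u) = -3 + (7 + 6) = -3 + 13 = 10)
U(O) = 10 + O (U(O) = O + 10 = 10 + O)
(-47121 + 19653)/(-46144 + U(-168)) = (-47121 + 19653)/(-46144 + (10 - 168)) = -27468/(-46144 - 158) = -27468/(-46302) = -27468*(-1/46302) = 4578/7717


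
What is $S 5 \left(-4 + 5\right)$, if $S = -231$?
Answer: $-1155$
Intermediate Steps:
$S 5 \left(-4 + 5\right) = - 231 \cdot 5 \left(-4 + 5\right) = - 231 \cdot 5 \cdot 1 = \left(-231\right) 5 = -1155$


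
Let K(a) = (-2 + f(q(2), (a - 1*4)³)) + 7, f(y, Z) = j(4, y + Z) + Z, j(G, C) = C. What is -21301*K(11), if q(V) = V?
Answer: -14761593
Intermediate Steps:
f(y, Z) = y + 2*Z (f(y, Z) = (y + Z) + Z = (Z + y) + Z = y + 2*Z)
K(a) = 7 + 2*(-4 + a)³ (K(a) = (-2 + (2 + 2*(a - 1*4)³)) + 7 = (-2 + (2 + 2*(a - 4)³)) + 7 = (-2 + (2 + 2*(-4 + a)³)) + 7 = 2*(-4 + a)³ + 7 = 7 + 2*(-4 + a)³)
-21301*K(11) = -21301*(7 + 2*(-4 + 11)³) = -21301*(7 + 2*7³) = -21301*(7 + 2*343) = -21301*(7 + 686) = -21301*693 = -14761593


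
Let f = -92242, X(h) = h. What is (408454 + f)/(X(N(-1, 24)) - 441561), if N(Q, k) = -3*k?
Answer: -105404/147211 ≈ -0.71601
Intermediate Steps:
(408454 + f)/(X(N(-1, 24)) - 441561) = (408454 - 92242)/(-3*24 - 441561) = 316212/(-72 - 441561) = 316212/(-441633) = 316212*(-1/441633) = -105404/147211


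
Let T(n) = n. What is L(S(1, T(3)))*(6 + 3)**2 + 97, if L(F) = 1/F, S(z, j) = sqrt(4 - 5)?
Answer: 97 - 81*I ≈ 97.0 - 81.0*I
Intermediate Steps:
S(z, j) = I (S(z, j) = sqrt(-1) = I)
L(S(1, T(3)))*(6 + 3)**2 + 97 = (6 + 3)**2/I + 97 = -I*9**2 + 97 = -I*81 + 97 = -81*I + 97 = 97 - 81*I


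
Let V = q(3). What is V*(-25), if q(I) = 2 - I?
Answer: 25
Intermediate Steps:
V = -1 (V = 2 - 1*3 = 2 - 3 = -1)
V*(-25) = -1*(-25) = 25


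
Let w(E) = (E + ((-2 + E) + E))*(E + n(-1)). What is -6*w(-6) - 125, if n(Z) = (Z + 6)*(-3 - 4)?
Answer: -5045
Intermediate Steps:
n(Z) = -42 - 7*Z (n(Z) = (6 + Z)*(-7) = -42 - 7*Z)
w(E) = (-35 + E)*(-2 + 3*E) (w(E) = (E + ((-2 + E) + E))*(E + (-42 - 7*(-1))) = (E + (-2 + 2*E))*(E + (-42 + 7)) = (-2 + 3*E)*(E - 35) = (-2 + 3*E)*(-35 + E) = (-35 + E)*(-2 + 3*E))
-6*w(-6) - 125 = -6*(70 - 107*(-6) + 3*(-6)²) - 125 = -6*(70 + 642 + 3*36) - 125 = -6*(70 + 642 + 108) - 125 = -6*820 - 125 = -4920 - 125 = -5045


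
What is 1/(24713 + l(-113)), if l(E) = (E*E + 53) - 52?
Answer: 1/37483 ≈ 2.6679e-5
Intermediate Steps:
l(E) = 1 + E² (l(E) = (E² + 53) - 52 = (53 + E²) - 52 = 1 + E²)
1/(24713 + l(-113)) = 1/(24713 + (1 + (-113)²)) = 1/(24713 + (1 + 12769)) = 1/(24713 + 12770) = 1/37483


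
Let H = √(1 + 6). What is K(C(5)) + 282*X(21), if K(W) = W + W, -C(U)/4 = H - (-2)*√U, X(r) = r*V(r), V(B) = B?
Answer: 124362 - 16*√5 - 8*√7 ≈ 1.2431e+5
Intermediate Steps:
H = √7 ≈ 2.6458
X(r) = r² (X(r) = r*r = r²)
C(U) = -8*√U - 4*√7 (C(U) = -4*(√7 - (-2)*√U) = -4*(√7 + 2*√U) = -8*√U - 4*√7)
K(W) = 2*W
K(C(5)) + 282*X(21) = 2*(-8*√5 - 4*√7) + 282*21² = (-16*√5 - 8*√7) + 282*441 = (-16*√5 - 8*√7) + 124362 = 124362 - 16*√5 - 8*√7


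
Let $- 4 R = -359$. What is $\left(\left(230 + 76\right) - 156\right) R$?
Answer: $\frac{26925}{2} \approx 13463.0$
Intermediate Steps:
$R = \frac{359}{4}$ ($R = \left(- \frac{1}{4}\right) \left(-359\right) = \frac{359}{4} \approx 89.75$)
$\left(\left(230 + 76\right) - 156\right) R = \left(\left(230 + 76\right) - 156\right) \frac{359}{4} = \left(306 - 156\right) \frac{359}{4} = 150 \cdot \frac{359}{4} = \frac{26925}{2}$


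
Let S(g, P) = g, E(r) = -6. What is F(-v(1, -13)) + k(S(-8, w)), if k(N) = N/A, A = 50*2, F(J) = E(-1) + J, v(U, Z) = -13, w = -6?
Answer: 173/25 ≈ 6.9200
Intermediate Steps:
F(J) = -6 + J
A = 100
k(N) = N/100
F(-v(1, -13)) + k(S(-8, w)) = (-6 - 1*(-13)) + (1/100)*(-8) = (-6 + 13) - 2/25 = 7 - 2/25 = 173/25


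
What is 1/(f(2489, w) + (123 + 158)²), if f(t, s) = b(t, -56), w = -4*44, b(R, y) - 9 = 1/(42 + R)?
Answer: 2531/199873071 ≈ 1.2663e-5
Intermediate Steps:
b(R, y) = 9 + 1/(42 + R)
w = -176
f(t, s) = (379 + 9*t)/(42 + t)
1/(f(2489, w) + (123 + 158)²) = 1/((379 + 9*2489)/(42 + 2489) + (123 + 158)²) = 1/((379 + 22401)/2531 + 281²) = 1/((1/2531)*22780 + 78961) = 1/(22780/2531 + 78961) = 1/(199873071/2531) = 2531/199873071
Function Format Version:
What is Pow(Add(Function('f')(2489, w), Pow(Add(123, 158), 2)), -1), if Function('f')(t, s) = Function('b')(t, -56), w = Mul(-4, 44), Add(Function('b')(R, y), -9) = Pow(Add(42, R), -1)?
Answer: Rational(2531, 199873071) ≈ 1.2663e-5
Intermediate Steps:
Function('b')(R, y) = Add(9, Pow(Add(42, R), -1))
w = -176
Function('f')(t, s) = Mul(Pow(Add(42, t), -1), Add(379, Mul(9, t)))
Pow(Add(Function('f')(2489, w), Pow(Add(123, 158), 2)), -1) = Pow(Add(Mul(Pow(Add(42, 2489), -1), Add(379, Mul(9, 2489))), Pow(Add(123, 158), 2)), -1) = Pow(Add(Mul(Pow(2531, -1), Add(379, 22401)), Pow(281, 2)), -1) = Pow(Add(Mul(Rational(1, 2531), 22780), 78961), -1) = Pow(Add(Rational(22780, 2531), 78961), -1) = Pow(Rational(199873071, 2531), -1) = Rational(2531, 199873071)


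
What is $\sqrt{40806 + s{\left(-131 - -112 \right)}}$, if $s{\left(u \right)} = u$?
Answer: $\sqrt{40787} \approx 201.96$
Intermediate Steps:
$\sqrt{40806 + s{\left(-131 - -112 \right)}} = \sqrt{40806 - 19} = \sqrt{40787}$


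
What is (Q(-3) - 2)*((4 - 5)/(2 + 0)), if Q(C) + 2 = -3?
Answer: 7/2 ≈ 3.5000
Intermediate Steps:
Q(C) = -5 (Q(C) = -2 - 3 = -5)
(Q(-3) - 2)*((4 - 5)/(2 + 0)) = (-5 - 2)*((4 - 5)/(2 + 0)) = -(-7)/2 = -7*(-½) = 7/2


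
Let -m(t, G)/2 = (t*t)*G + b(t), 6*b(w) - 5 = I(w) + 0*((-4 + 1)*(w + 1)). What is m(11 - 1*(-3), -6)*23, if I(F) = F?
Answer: 161851/3 ≈ 53950.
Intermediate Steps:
b(w) = ⅚ + w/6 (b(w) = ⅚ + (w + 0*((-4 + 1)*(w + 1)))/6 = ⅚ + (w + 0*(-3*(1 + w)))/6 = ⅚ + (w + 0*(-3 - 3*w))/6 = ⅚ + (w + 0)/6 = ⅚ + w/6)
m(t, G) = -5/3 - t/3 - 2*G*t² (m(t, G) = -2*((t*t)*G + (⅚ + t/6)) = -2*(t²*G + (⅚ + t/6)) = -2*(G*t² + (⅚ + t/6)) = -2*(⅚ + t/6 + G*t²) = -5/3 - t/3 - 2*G*t²)
m(11 - 1*(-3), -6)*23 = (-5/3 - (11 - 1*(-3))/3 - 2*(-6)*(11 - 1*(-3))²)*23 = (-5/3 - (11 + 3)/3 - 2*(-6)*(11 + 3)²)*23 = (-5/3 - ⅓*14 - 2*(-6)*14²)*23 = (-5/3 - 14/3 - 2*(-6)*196)*23 = (-5/3 - 14/3 + 2352)*23 = (7037/3)*23 = 161851/3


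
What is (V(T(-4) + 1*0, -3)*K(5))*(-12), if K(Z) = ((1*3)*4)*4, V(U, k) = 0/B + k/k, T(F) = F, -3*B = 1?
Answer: -576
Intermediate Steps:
B = -⅓ (B = -⅓*1 = -⅓ ≈ -0.33333)
V(U, k) = 1 (V(U, k) = 0/(-⅓) + k/k = 0*(-3) + 1 = 0 + 1 = 1)
K(Z) = 48 (K(Z) = (3*4)*4 = 12*4 = 48)
(V(T(-4) + 1*0, -3)*K(5))*(-12) = (1*48)*(-12) = 48*(-12) = -576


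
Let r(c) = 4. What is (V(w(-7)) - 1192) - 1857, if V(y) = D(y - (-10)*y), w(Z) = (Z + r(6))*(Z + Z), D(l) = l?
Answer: -2587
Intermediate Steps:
w(Z) = 2*Z*(4 + Z) (w(Z) = (Z + 4)*(Z + Z) = (4 + Z)*(2*Z) = 2*Z*(4 + Z))
V(y) = 11*y (V(y) = y - (-10)*y = y + 10*y = 11*y)
(V(w(-7)) - 1192) - 1857 = (11*(2*(-7)*(4 - 7)) - 1192) - 1857 = (11*(2*(-7)*(-3)) - 1192) - 1857 = (11*42 - 1192) - 1857 = (462 - 1192) - 1857 = -730 - 1857 = -2587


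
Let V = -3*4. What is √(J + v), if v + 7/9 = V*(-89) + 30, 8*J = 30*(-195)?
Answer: 5*√527/6 ≈ 19.130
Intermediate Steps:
V = -12
J = -2925/4 (J = (30*(-195))/8 = (⅛)*(-5850) = -2925/4 ≈ -731.25)
v = 9875/9 (v = -7/9 + (-12*(-89) + 30) = -7/9 + (1068 + 30) = -7/9 + 1098 = 9875/9 ≈ 1097.2)
√(J + v) = √(-2925/4 + 9875/9) = √(13175/36) = 5*√527/6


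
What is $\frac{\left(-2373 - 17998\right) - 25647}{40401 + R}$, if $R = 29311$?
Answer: $- \frac{23009}{34856} \approx -0.66012$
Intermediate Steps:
$\frac{\left(-2373 - 17998\right) - 25647}{40401 + R} = \frac{\left(-2373 - 17998\right) - 25647}{40401 + 29311} = \frac{\left(-2373 - 17998\right) - 25647}{69712} = \left(-20371 - 25647\right) \frac{1}{69712} = \left(-46018\right) \frac{1}{69712} = - \frac{23009}{34856}$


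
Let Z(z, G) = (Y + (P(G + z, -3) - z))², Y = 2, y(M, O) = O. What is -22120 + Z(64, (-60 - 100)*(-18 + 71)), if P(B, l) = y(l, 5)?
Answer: -18871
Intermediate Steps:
P(B, l) = 5
Z(z, G) = (7 - z)² (Z(z, G) = (2 + (5 - z))² = (7 - z)²)
-22120 + Z(64, (-60 - 100)*(-18 + 71)) = -22120 + (7 - 1*64)² = -22120 + (7 - 64)² = -22120 + (-57)² = -22120 + 3249 = -18871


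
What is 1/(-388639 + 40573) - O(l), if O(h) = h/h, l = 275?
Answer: -348067/348066 ≈ -1.0000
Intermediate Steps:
O(h) = 1
1/(-388639 + 40573) - O(l) = 1/(-388639 + 40573) - 1*1 = 1/(-348066) - 1 = -1/348066 - 1 = -348067/348066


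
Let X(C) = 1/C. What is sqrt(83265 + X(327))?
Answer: 2*sqrt(2225860878)/327 ≈ 288.56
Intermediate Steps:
sqrt(83265 + X(327)) = sqrt(83265 + 1/327) = sqrt(27227656/327) = 2*sqrt(2225860878)/327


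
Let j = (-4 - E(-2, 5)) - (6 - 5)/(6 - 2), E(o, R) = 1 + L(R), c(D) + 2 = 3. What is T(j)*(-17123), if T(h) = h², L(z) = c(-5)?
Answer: -10701875/16 ≈ -6.6887e+5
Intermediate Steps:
c(D) = 1 (c(D) = -2 + 3 = 1)
L(z) = 1
E(o, R) = 2 (E(o, R) = 1 + 1 = 2)
j = -25/4 (j = (-4 - 1*2) - (6 - 5)/(6 - 2) = (-4 - 2) - 1/4 = -6 - 1/4 = -6 - 1*¼ = -6 - ¼ = -25/4 ≈ -6.2500)
T(j)*(-17123) = (-25/4)²*(-17123) = (625/16)*(-17123) = -10701875/16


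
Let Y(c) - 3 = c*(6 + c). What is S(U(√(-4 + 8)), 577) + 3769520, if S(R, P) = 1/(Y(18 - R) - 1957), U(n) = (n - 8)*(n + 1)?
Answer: 1666127839/442 ≈ 3.7695e+6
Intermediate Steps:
Y(c) = 3 + c*(6 + c)
U(n) = (1 + n)*(-8 + n) (U(n) = (-8 + n)*(1 + n) = (1 + n)*(-8 + n))
S(R, P) = 1/(-1846 + (18 - R)² - 6*R) (S(R, P) = 1/((3 + (18 - R)² + 6*(18 - R)) - 1957) = 1/((3 + (18 - R)² + (108 - 6*R)) - 1957) = 1/((111 + (18 - R)² - 6*R) - 1957) = 1/(-1846 + (18 - R)² - 6*R))
S(U(√(-4 + 8)), 577) + 3769520 = 1/(-1522 + (-8 + (√(-4 + 8))² - 7*√(-4 + 8))² - 42*(-8 + (√(-4 + 8))² - 7*√(-4 + 8))) + 3769520 = 1/(-1522 + (-8 + (√4)² - 7*√4)² - 42*(-8 + (√4)² - 7*√4)) + 3769520 = 1/(-1522 + (-8 + 2² - 7*2)² - 42*(-8 + 2² - 7*2)) + 3769520 = 1/(-1522 + (-8 + 4 - 14)² - 42*(-8 + 4 - 14)) + 3769520 = 1/(-1522 + (-18)² - 42*(-18)) + 3769520 = 1/(-1522 + 324 + 756) + 3769520 = 1/(-442) + 3769520 = -1/442 + 3769520 = 1666127839/442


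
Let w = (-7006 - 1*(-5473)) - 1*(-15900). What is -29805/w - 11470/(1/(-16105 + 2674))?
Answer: 737762536795/4789 ≈ 1.5405e+8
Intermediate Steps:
w = 14367 (w = (-7006 + 5473) + 15900 = -1533 + 15900 = 14367)
-29805/w - 11470/(1/(-16105 + 2674)) = -29805/14367 - 11470/(1/(-16105 + 2674)) = -29805*1/14367 - 11470/(1/(-13431)) = -9935/4789 - 11470/(-1/13431) = -9935/4789 - 11470*(-13431) = -9935/4789 + 154053570 = 737762536795/4789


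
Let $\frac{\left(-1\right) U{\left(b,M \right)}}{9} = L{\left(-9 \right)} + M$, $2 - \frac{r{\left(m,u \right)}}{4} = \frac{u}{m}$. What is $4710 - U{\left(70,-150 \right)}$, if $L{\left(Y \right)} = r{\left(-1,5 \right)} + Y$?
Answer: $3531$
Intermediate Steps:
$r{\left(m,u \right)} = 8 - \frac{4 u}{m}$ ($r{\left(m,u \right)} = 8 - 4 \frac{u}{m} = 8 - \frac{4 u}{m}$)
$L{\left(Y \right)} = 28 + Y$ ($L{\left(Y \right)} = \left(8 - \frac{20}{-1}\right) + Y = \left(8 - 20 \left(-1\right)\right) + Y = \left(8 + 20\right) + Y = 28 + Y$)
$U{\left(b,M \right)} = -171 - 9 M$ ($U{\left(b,M \right)} = - 9 \left(\left(28 - 9\right) + M\right) = - 9 \left(19 + M\right) = -171 - 9 M$)
$4710 - U{\left(70,-150 \right)} = 4710 - \left(-171 - -1350\right) = 4710 - \left(-171 + 1350\right) = 4710 - 1179 = 3531$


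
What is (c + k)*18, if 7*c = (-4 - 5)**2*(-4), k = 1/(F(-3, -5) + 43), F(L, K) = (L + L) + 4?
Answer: -238986/287 ≈ -832.70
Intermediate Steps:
F(L, K) = 4 + 2*L (F(L, K) = 2*L + 4 = 4 + 2*L)
k = 1/41 (k = 1/((4 + 2*(-3)) + 43) = 1/((4 - 6) + 43) = 1/(-2 + 43) = 1/41 ≈ 0.024390)
c = -324/7 (c = ((-4 - 5)**2*(-4))/7 = ((-9)**2*(-4))/7 = (81*(-4))/7 = (1/7)*(-324) = -324/7 ≈ -46.286)
(c + k)*18 = (-324/7 + 1/41)*18 = -13277/287*18 = -238986/287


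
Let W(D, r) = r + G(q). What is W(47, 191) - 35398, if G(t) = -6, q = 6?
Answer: -35213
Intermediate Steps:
W(D, r) = -6 + r (W(D, r) = r - 6 = -6 + r)
W(47, 191) - 35398 = (-6 + 191) - 35398 = 185 - 35398 = -35213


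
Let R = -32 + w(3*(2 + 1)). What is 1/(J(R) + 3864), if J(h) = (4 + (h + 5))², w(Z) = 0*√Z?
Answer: 1/4393 ≈ 0.00022763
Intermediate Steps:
w(Z) = 0
R = -32 (R = -32 + 0 = -32)
J(h) = (9 + h)² (J(h) = (4 + (5 + h))² = (9 + h)²)
1/(J(R) + 3864) = 1/((9 - 32)² + 3864) = 1/((-23)² + 3864) = 1/(529 + 3864) = 1/4393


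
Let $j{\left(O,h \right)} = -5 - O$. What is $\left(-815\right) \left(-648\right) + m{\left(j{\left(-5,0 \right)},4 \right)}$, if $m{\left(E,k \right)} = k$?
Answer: $528124$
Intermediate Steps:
$\left(-815\right) \left(-648\right) + m{\left(j{\left(-5,0 \right)},4 \right)} = \left(-815\right) \left(-648\right) + 4 = 528120 + 4 = 528124$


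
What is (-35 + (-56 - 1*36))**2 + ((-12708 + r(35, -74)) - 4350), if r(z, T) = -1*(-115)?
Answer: -814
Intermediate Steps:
r(z, T) = 115
(-35 + (-56 - 1*36))**2 + ((-12708 + r(35, -74)) - 4350) = (-35 + (-56 - 1*36))**2 + ((-12708 + 115) - 4350) = (-35 + (-56 - 36))**2 + (-12593 - 4350) = (-35 - 92)**2 - 16943 = (-127)**2 - 16943 = 16129 - 16943 = -814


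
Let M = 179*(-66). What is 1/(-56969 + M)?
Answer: -1/68783 ≈ -1.4538e-5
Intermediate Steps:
M = -11814
1/(-56969 + M) = 1/(-56969 - 11814) = 1/(-68783) = -1/68783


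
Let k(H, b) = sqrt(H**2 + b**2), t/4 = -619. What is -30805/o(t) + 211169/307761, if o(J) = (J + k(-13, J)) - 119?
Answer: 4945898583859/37133211216 + 6161*sqrt(6130745)/120656 ≈ 259.63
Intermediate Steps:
t = -2476 (t = 4*(-619) = -2476)
o(J) = -119 + J + sqrt(169 + J**2) (o(J) = (J + sqrt((-13)**2 + J**2)) - 119 = (J + sqrt(169 + J**2)) - 119 = -119 + J + sqrt(169 + J**2))
-30805/o(t) + 211169/307761 = -30805/(-119 - 2476 + sqrt(169 + (-2476)**2)) + 211169/307761 = -30805/(-119 - 2476 + sqrt(169 + 6130576)) + 211169*(1/307761) = -30805/(-119 - 2476 + sqrt(6130745)) + 211169/307761 = -30805/(-2595 + sqrt(6130745)) + 211169/307761 = 211169/307761 - 30805/(-2595 + sqrt(6130745))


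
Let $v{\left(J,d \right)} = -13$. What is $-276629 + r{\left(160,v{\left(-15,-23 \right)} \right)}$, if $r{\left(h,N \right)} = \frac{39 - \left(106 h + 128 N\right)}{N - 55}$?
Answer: $- \frac{18795515}{68} \approx -2.764 \cdot 10^{5}$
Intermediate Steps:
$r{\left(h,N \right)} = \frac{39 - 128 N - 106 h}{-55 + N}$ ($r{\left(h,N \right)} = \frac{39 - \left(106 h + 128 N\right)}{-55 + N} = \frac{39 - 128 N - 106 h}{-55 + N}$)
$-276629 + r{\left(160,v{\left(-15,-23 \right)} \right)} = -276629 + \frac{39 - -1664 - 16960}{-55 - 13} = -276629 + \frac{39 + 1664 - 16960}{-68} = -276629 - - \frac{15257}{68} = -276629 + \frac{15257}{68} = - \frac{18795515}{68}$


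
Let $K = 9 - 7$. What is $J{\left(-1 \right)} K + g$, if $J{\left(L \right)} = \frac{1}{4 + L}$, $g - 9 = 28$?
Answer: $\frac{113}{3} \approx 37.667$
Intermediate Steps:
$g = 37$ ($g = 9 + 28 = 37$)
$K = 2$
$J{\left(-1 \right)} K + g = \frac{1}{4 - 1} \cdot 2 + 37 = \frac{1}{3} \cdot 2 + 37 = \frac{2}{3} + 37 = \frac{113}{3}$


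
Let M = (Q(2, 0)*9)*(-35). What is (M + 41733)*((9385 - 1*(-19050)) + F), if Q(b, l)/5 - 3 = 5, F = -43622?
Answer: -442442871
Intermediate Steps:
Q(b, l) = 40 (Q(b, l) = 15 + 5*5 = 15 + 25 = 40)
M = -12600 (M = (40*9)*(-35) = 360*(-35) = -12600)
(M + 41733)*((9385 - 1*(-19050)) + F) = (-12600 + 41733)*((9385 - 1*(-19050)) - 43622) = 29133*((9385 + 19050) - 43622) = 29133*(28435 - 43622) = 29133*(-15187) = -442442871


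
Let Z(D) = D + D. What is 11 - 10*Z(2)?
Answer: -29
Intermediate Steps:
Z(D) = 2*D
11 - 10*Z(2) = 11 - 20*2 = 11 - 10*4 = 11 - 40 = -29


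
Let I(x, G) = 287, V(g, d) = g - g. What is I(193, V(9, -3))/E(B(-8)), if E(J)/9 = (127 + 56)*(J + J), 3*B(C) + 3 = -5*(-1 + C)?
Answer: 41/6588 ≈ 0.0062234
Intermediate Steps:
V(g, d) = 0
B(C) = ⅔ - 5*C/3 (B(C) = -1 + (-5*(-1 + C))/3 = -1 + (5 - 5*C)/3 = -1 + (5/3 - 5*C/3) = ⅔ - 5*C/3)
E(J) = 3294*J (E(J) = 9*((127 + 56)*(J + J)) = 9*(183*(2*J)) = 9*(366*J) = 3294*J)
I(193, V(9, -3))/E(B(-8)) = 287/((3294*(⅔ - 5/3*(-8)))) = 287/((3294*(⅔ + 40/3))) = 287/((3294*14)) = 287/46116 = 287*(1/46116) = 41/6588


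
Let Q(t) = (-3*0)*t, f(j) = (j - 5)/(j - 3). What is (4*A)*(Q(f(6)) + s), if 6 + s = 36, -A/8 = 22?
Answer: -21120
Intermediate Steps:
A = -176 (A = -8*22 = -176)
s = 30 (s = -6 + 36 = 30)
f(j) = (-5 + j)/(-3 + j)
Q(t) = 0 (Q(t) = 0*t = 0)
(4*A)*(Q(f(6)) + s) = (4*(-176))*(0 + 30) = -704*30 = -21120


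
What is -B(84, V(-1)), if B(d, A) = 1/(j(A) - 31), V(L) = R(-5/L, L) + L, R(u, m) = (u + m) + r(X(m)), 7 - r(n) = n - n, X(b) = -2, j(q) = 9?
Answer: 1/22 ≈ 0.045455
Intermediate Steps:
r(n) = 7 (r(n) = 7 - (n - n) = 7 - 1*0 = 7 + 0 = 7)
R(u, m) = 7 + m + u (R(u, m) = (u + m) + 7 = (m + u) + 7 = 7 + m + u)
V(L) = 7 - 5/L + 2*L (V(L) = (7 + L - 5/L) + L = 7 - 5/L + 2*L)
B(d, A) = -1/22 (B(d, A) = 1/(9 - 31) = 1/(-22) = -1/22)
-B(84, V(-1)) = -1*(-1/22) = 1/22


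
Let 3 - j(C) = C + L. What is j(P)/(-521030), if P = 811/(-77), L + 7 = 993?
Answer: 7488/4011931 ≈ 0.0018664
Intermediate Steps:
L = 986 (L = -7 + 993 = 986)
P = -811/77 (P = 811*(-1/77) = -811/77 ≈ -10.532)
j(C) = -983 - C (j(C) = 3 - (C + 986) = 3 - (986 + C) = 3 + (-986 - C) = -983 - C)
j(P)/(-521030) = (-983 - 1*(-811/77))/(-521030) = (-983 + 811/77)*(-1/521030) = -74880/77*(-1/521030) = 7488/4011931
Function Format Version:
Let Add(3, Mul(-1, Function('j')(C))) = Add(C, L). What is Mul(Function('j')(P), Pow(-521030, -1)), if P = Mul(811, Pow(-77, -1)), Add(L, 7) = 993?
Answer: Rational(7488, 4011931) ≈ 0.0018664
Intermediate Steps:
L = 986 (L = Add(-7, 993) = 986)
P = Rational(-811, 77) (P = Mul(811, Rational(-1, 77)) = Rational(-811, 77) ≈ -10.532)
Function('j')(C) = Add(-983, Mul(-1, C)) (Function('j')(C) = Add(3, Mul(-1, Add(C, 986))) = Add(3, Mul(-1, Add(986, C))) = Add(3, Add(-986, Mul(-1, C))) = Add(-983, Mul(-1, C)))
Mul(Function('j')(P), Pow(-521030, -1)) = Mul(Add(-983, Mul(-1, Rational(-811, 77))), Pow(-521030, -1)) = Mul(Add(-983, Rational(811, 77)), Rational(-1, 521030)) = Mul(Rational(-74880, 77), Rational(-1, 521030)) = Rational(7488, 4011931)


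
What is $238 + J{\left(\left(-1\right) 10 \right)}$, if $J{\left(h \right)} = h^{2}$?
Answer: $338$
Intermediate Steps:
$238 + J{\left(\left(-1\right) 10 \right)} = 238 + \left(\left(-1\right) 10\right)^{2} = 238 + \left(-10\right)^{2} = 238 + 100 = 338$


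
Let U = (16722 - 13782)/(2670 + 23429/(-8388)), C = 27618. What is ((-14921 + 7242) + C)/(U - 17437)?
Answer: -446085895609/390085162327 ≈ -1.1436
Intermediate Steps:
U = 24660720/22372531 (U = 2940/(2670 + 23429*(-1/8388)) = 2940/(2670 - 23429/8388) = 2940/(22372531/8388) = 2940*(8388/22372531) = 24660720/22372531 ≈ 1.1023)
((-14921 + 7242) + C)/(U - 17437) = ((-14921 + 7242) + 27618)/(24660720/22372531 - 17437) = (-7679 + 27618)/(-390085162327/22372531) = 19939*(-22372531/390085162327) = -446085895609/390085162327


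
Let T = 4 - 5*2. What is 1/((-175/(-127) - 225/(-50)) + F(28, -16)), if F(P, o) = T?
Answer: -254/31 ≈ -8.1935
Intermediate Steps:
T = -6 (T = 4 - 10 = -6)
F(P, o) = -6
1/((-175/(-127) - 225/(-50)) + F(28, -16)) = 1/((-175/(-127) - 225/(-50)) - 6) = 1/((-175*(-1/127) - 225*(-1/50)) - 6) = 1/((175/127 + 9/2) - 6) = 1/(1493/254 - 6) = 1/(-31/254) = -254/31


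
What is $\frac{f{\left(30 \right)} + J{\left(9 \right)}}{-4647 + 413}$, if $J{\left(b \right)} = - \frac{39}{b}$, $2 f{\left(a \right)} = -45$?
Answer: $\frac{161}{25404} \approx 0.0063376$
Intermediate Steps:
$f{\left(a \right)} = - \frac{45}{2}$ ($f{\left(a \right)} = \frac{1}{2} \left(-45\right) = - \frac{45}{2}$)
$\frac{f{\left(30 \right)} + J{\left(9 \right)}}{-4647 + 413} = \frac{- \frac{45}{2} - \frac{39}{9}}{-4647 + 413} = \frac{- \frac{45}{2} - \frac{13}{3}}{-4234} = \left(- \frac{45}{2} - \frac{13}{3}\right) \left(- \frac{1}{4234}\right) = \left(- \frac{161}{6}\right) \left(- \frac{1}{4234}\right) = \frac{161}{25404}$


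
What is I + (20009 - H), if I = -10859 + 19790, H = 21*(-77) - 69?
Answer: 30626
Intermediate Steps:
H = -1686 (H = -1617 - 69 = -1686)
I = 8931
I + (20009 - H) = 8931 + (20009 - 1*(-1686)) = 8931 + (20009 + 1686) = 8931 + 21695 = 30626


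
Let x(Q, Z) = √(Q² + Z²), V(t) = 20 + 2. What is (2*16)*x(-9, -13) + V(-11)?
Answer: 22 + 160*√10 ≈ 527.96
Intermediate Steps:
V(t) = 22
(2*16)*x(-9, -13) + V(-11) = (2*16)*√((-9)² + (-13)²) + 22 = 32*√(81 + 169) + 22 = 32*√250 + 22 = 32*(5*√10) + 22 = 160*√10 + 22 = 22 + 160*√10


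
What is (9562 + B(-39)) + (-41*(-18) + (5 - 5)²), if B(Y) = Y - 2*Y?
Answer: 10339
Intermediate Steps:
B(Y) = -Y
(9562 + B(-39)) + (-41*(-18) + (5 - 5)²) = (9562 - 1*(-39)) + (-41*(-18) + (5 - 5)²) = (9562 + 39) + (738 + 0²) = 9601 + (738 + 0) = 9601 + 738 = 10339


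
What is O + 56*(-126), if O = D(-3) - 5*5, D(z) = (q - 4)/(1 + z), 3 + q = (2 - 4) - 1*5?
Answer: -7074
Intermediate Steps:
q = -10 (q = -3 + ((2 - 4) - 1*5) = -3 + (-2 - 5) = -3 - 7 = -10)
D(z) = -14/(1 + z) (D(z) = (-10 - 4)/(1 + z) = -14/(1 + z))
O = -18 (O = -14/(1 - 3) - 5*5 = -14/(-2) - 25 = -14*(-1/2) - 25 = 7 - 25 = -18)
O + 56*(-126) = -18 + 56*(-126) = -18 - 7056 = -7074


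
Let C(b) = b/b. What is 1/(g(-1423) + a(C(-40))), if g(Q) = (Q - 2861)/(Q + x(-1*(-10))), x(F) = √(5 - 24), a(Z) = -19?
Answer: -8094470/129426467 - 1071*I*√19/129426467 ≈ -0.062541 - 3.607e-5*I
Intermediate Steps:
C(b) = 1
x(F) = I*√19 (x(F) = √(-19) = I*√19)
g(Q) = (-2861 + Q)/(Q + I*√19) (g(Q) = (Q - 2861)/(Q + I*√19) = (-2861 + Q)/(Q + I*√19))
1/(g(-1423) + a(C(-40))) = 1/((-2861 - 1423)/(-1423 + I*√19) - 19) = 1/(-4284/(-1423 + I*√19) - 19) = 1/(-19 - 4284/(-1423 + I*√19))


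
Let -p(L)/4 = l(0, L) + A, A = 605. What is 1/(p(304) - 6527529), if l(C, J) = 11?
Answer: -1/6529993 ≈ -1.5314e-7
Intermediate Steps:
p(L) = -2464 (p(L) = -4*(11 + 605) = -4*616 = -2464)
1/(p(304) - 6527529) = 1/(-2464 - 6527529) = 1/(-6529993) = -1/6529993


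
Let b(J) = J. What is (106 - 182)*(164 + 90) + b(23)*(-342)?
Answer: -27170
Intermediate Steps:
(106 - 182)*(164 + 90) + b(23)*(-342) = (106 - 182)*(164 + 90) + 23*(-342) = -76*254 - 7866 = -19304 - 7866 = -27170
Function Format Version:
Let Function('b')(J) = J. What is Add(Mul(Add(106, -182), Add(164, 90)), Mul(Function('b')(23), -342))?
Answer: -27170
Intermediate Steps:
Add(Mul(Add(106, -182), Add(164, 90)), Mul(Function('b')(23), -342)) = Add(Mul(Add(106, -182), Add(164, 90)), Mul(23, -342)) = Add(Mul(-76, 254), -7866) = Add(-19304, -7866) = -27170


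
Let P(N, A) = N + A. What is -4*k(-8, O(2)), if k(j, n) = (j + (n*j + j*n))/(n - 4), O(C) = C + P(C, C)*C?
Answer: 112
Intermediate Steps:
P(N, A) = A + N
O(C) = C + 2*C**2 (O(C) = C + (C + C)*C = C + (2*C)*C = C + 2*C**2)
k(j, n) = (j + 2*j*n)/(-4 + n) (k(j, n) = (j + (j*n + j*n))/(-4 + n) = (j + 2*j*n)/(-4 + n))
-4*k(-8, O(2)) = -(-32)*(1 + 2*(2*(1 + 2*2)))/(-4 + 2*(1 + 2*2)) = -(-32)*(1 + 2*(2*(1 + 4)))/(-4 + 2*(1 + 4)) = -(-32)*(1 + 2*(2*5))/(-4 + 2*5) = -(-32)*(1 + 2*10)/(-4 + 10) = -(-32)*(1 + 20)/6 = -(-32)*21/6 = -4*(-28) = 112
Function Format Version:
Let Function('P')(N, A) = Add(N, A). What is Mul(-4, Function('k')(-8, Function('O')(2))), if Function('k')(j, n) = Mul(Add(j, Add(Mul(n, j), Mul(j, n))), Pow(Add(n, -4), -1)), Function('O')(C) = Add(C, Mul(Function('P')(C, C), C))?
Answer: 112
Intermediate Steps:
Function('P')(N, A) = Add(A, N)
Function('O')(C) = Add(C, Mul(2, Pow(C, 2))) (Function('O')(C) = Add(C, Mul(Add(C, C), C)) = Add(C, Mul(Mul(2, C), C)) = Add(C, Mul(2, Pow(C, 2))))
Function('k')(j, n) = Mul(Pow(Add(-4, n), -1), Add(j, Mul(2, j, n))) (Function('k')(j, n) = Mul(Add(j, Add(Mul(j, n), Mul(j, n))), Pow(Add(-4, n), -1)) = Mul(Add(j, Mul(2, j, n)), Pow(Add(-4, n), -1)) = Mul(Pow(Add(-4, n), -1), Add(j, Mul(2, j, n))))
Mul(-4, Function('k')(-8, Function('O')(2))) = Mul(-4, Mul(-8, Pow(Add(-4, Mul(2, Add(1, Mul(2, 2)))), -1), Add(1, Mul(2, Mul(2, Add(1, Mul(2, 2))))))) = Mul(-4, Mul(-8, Pow(Add(-4, Mul(2, Add(1, 4))), -1), Add(1, Mul(2, Mul(2, Add(1, 4)))))) = Mul(-4, Mul(-8, Pow(Add(-4, Mul(2, 5)), -1), Add(1, Mul(2, Mul(2, 5))))) = Mul(-4, Mul(-8, Pow(Add(-4, 10), -1), Add(1, Mul(2, 10)))) = Mul(-4, Mul(-8, Pow(6, -1), Add(1, 20))) = Mul(-4, Mul(-8, Rational(1, 6), 21)) = Mul(-4, -28) = 112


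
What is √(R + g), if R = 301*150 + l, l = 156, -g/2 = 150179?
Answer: 2*I*√63763 ≈ 505.03*I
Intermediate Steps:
g = -300358 (g = -2*150179 = -300358)
R = 45306 (R = 301*150 + 156 = 45150 + 156 = 45306)
√(R + g) = √(45306 - 300358) = √(-255052) = 2*I*√63763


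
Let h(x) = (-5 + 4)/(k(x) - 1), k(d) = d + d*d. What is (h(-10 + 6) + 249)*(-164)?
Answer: -449032/11 ≈ -40821.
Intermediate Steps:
k(d) = d + d²
h(x) = -1/(-1 + x*(1 + x)) (h(x) = (-5 + 4)/(x*(1 + x) - 1) = -1/(-1 + x*(1 + x)))
(h(-10 + 6) + 249)*(-164) = (-1/(-1 + (-10 + 6)*(1 + (-10 + 6))) + 249)*(-164) = (-1/(-1 - 4*(1 - 4)) + 249)*(-164) = (-1/(-1 - 4*(-3)) + 249)*(-164) = (-1/(-1 + 12) + 249)*(-164) = (-1/11 + 249)*(-164) = (2738/11)*(-164) = -449032/11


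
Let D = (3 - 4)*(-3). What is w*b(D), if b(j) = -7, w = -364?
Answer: 2548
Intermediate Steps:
D = 3 (D = -1*(-3) = 3)
w*b(D) = -364*(-7) = 2548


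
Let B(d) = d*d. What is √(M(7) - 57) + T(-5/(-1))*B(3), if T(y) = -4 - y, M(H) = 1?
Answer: -81 + 2*I*√14 ≈ -81.0 + 7.4833*I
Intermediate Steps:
B(d) = d²
√(M(7) - 57) + T(-5/(-1))*B(3) = √(1 - 57) + (-4 - (-5)/(-1))*3² = √(-56) + (-4 - (-5)*(-1))*9 = 2*I*√14 + (-4 - 1*5)*9 = 2*I*√14 + (-4 - 5)*9 = 2*I*√14 - 9*9 = 2*I*√14 - 81 = -81 + 2*I*√14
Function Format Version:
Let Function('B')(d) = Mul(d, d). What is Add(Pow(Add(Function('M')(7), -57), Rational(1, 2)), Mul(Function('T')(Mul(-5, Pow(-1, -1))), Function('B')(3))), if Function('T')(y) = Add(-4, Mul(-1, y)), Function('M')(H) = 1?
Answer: Add(-81, Mul(2, I, Pow(14, Rational(1, 2)))) ≈ Add(-81.000, Mul(7.4833, I))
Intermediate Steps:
Function('B')(d) = Pow(d, 2)
Add(Pow(Add(Function('M')(7), -57), Rational(1, 2)), Mul(Function('T')(Mul(-5, Pow(-1, -1))), Function('B')(3))) = Add(Pow(Add(1, -57), Rational(1, 2)), Mul(Add(-4, Mul(-1, Mul(-5, Pow(-1, -1)))), Pow(3, 2))) = Add(Pow(-56, Rational(1, 2)), Mul(Add(-4, Mul(-1, Mul(-5, -1))), 9)) = Add(Mul(2, I, Pow(14, Rational(1, 2))), Mul(Add(-4, Mul(-1, 5)), 9)) = Add(Mul(2, I, Pow(14, Rational(1, 2))), Mul(Add(-4, -5), 9)) = Add(Mul(2, I, Pow(14, Rational(1, 2))), Mul(-9, 9)) = Add(Mul(2, I, Pow(14, Rational(1, 2))), -81) = Add(-81, Mul(2, I, Pow(14, Rational(1, 2))))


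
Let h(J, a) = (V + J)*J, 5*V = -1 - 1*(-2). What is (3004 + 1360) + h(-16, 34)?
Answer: 23084/5 ≈ 4616.8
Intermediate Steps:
V = ⅕ (V = (-1 - 1*(-2))/5 = (-1 + 2)/5 = (⅕)*1 = ⅕ ≈ 0.20000)
h(J, a) = J*(⅕ + J) (h(J, a) = (⅕ + J)*J = J*(⅕ + J))
(3004 + 1360) + h(-16, 34) = (3004 + 1360) - 16*(⅕ - 16) = 4364 - 16*(-79/5) = 4364 + 1264/5 = 23084/5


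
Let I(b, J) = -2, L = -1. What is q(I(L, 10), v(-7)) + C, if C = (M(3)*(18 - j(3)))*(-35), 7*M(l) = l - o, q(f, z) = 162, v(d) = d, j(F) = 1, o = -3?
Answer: -348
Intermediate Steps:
M(l) = 3/7 + l/7 (M(l) = (l - 1*(-3))/7 = (l + 3)/7 = (3 + l)/7 = 3/7 + l/7)
C = -510 (C = ((3/7 + (⅐)*3)*(18 - 1*1))*(-35) = ((3/7 + 3/7)*(18 - 1))*(-35) = ((6/7)*17)*(-35) = (102/7)*(-35) = -510)
q(I(L, 10), v(-7)) + C = 162 - 510 = -348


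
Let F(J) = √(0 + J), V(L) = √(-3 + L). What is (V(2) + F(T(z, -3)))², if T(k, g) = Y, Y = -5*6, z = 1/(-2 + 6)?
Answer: -(1 + √30)² ≈ -41.954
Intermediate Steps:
z = ¼ (z = 1/4 = ¼ ≈ 0.25000)
Y = -30
T(k, g) = -30
F(J) = √J
(V(2) + F(T(z, -3)))² = (√(-3 + 2) + √(-30))² = (√(-1) + I*√30)² = (I + I*√30)²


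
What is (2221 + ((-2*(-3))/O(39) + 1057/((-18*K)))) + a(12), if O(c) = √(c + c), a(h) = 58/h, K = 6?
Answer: 239333/108 + √78/13 ≈ 2216.7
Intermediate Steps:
O(c) = √2*√c (O(c) = √(2*c) = √2*√c)
(2221 + ((-2*(-3))/O(39) + 1057/((-18*K)))) + a(12) = (2221 + ((-2*(-3))/((√2*√39)) + 1057/((-18*6)))) + 58/12 = (2221 + (6/(√78) + 1057/(-108))) + 58*(1/12) = (2221 + (6*(√78/78) + 1057*(-1/108))) + 29/6 = (2221 + (√78/13 - 1057/108)) + 29/6 = (2221 + (-1057/108 + √78/13)) + 29/6 = (238811/108 + √78/13) + 29/6 = 239333/108 + √78/13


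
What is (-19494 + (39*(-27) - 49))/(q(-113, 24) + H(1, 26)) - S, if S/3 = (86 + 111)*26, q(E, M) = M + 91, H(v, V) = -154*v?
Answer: -578678/39 ≈ -14838.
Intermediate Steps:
q(E, M) = 91 + M
S = 15366 (S = 3*((86 + 111)*26) = 3*(197*26) = 3*5122 = 15366)
(-19494 + (39*(-27) - 49))/(q(-113, 24) + H(1, 26)) - S = (-19494 + (39*(-27) - 49))/((91 + 24) - 154*1) - 1*15366 = (-19494 + (-1053 - 49))/(115 - 154) - 15366 = (-19494 - 1102)/(-39) - 15366 = -20596*(-1/39) - 15366 = 20596/39 - 15366 = -578678/39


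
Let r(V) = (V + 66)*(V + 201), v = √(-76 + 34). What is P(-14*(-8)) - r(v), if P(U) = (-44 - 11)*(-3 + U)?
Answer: -19219 - 267*I*√42 ≈ -19219.0 - 1730.4*I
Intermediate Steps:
v = I*√42 (v = √(-42) = I*√42 ≈ 6.4807*I)
P(U) = 165 - 55*U (P(U) = -55*(-3 + U) = 165 - 55*U)
r(V) = (66 + V)*(201 + V)
P(-14*(-8)) - r(v) = (165 - (-770)*(-8)) - (13266 + (I*√42)² + 267*(I*√42)) = (165 - 55*112) - (13266 - 42 + 267*I*√42) = (165 - 6160) - (13224 + 267*I*√42) = -5995 + (-13224 - 267*I*√42) = -19219 - 267*I*√42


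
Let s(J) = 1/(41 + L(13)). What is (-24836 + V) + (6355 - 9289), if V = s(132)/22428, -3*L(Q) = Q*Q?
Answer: -9549991921/343896 ≈ -27770.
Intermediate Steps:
L(Q) = -Q**2/3 (L(Q) = -Q*Q/3 = -Q**2/3)
s(J) = -3/46 (s(J) = 1/(41 - 1/3*13**2) = 1/(41 - 1/3*169) = 1/(41 - 169/3) = 1/(-46/3) = -3/46)
V = -1/343896 (V = -3/46/22428 = -3/46*1/22428 = -1/343896 ≈ -2.9079e-6)
(-24836 + V) + (6355 - 9289) = (-24836 - 1/343896) + (6355 - 9289) = -8541001057/343896 - 2934 = -9549991921/343896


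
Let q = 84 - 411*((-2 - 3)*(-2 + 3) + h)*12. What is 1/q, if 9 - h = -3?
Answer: -1/34440 ≈ -2.9036e-5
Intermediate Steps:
h = 12 (h = 9 - 1*(-3) = 9 + 3 = 12)
q = -34440 (q = 84 - 411*((-2 - 3)*(-2 + 3) + 12)*12 = 84 - 411*(-5*1 + 12)*12 = 84 - 411*(-5 + 12)*12 = 84 - 2877*12 = 84 - 411*84 = 84 - 34524 = -34440)
1/q = 1/(-34440) = -1/34440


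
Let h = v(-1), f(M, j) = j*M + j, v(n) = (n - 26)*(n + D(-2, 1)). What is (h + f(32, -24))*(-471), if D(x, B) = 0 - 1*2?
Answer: 334881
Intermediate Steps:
D(x, B) = -2 (D(x, B) = 0 - 2 = -2)
v(n) = (-26 + n)*(-2 + n) (v(n) = (n - 26)*(n - 2) = (-26 + n)*(-2 + n))
f(M, j) = j + M*j (f(M, j) = M*j + j = j + M*j)
h = 81 (h = 52 + (-1)**2 - 28*(-1) = 52 + 1 + 28 = 81)
(h + f(32, -24))*(-471) = (81 - 24*(1 + 32))*(-471) = (81 - 24*33)*(-471) = (81 - 792)*(-471) = -711*(-471) = 334881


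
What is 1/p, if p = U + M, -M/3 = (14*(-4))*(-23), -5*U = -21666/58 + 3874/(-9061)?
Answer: -101065/382955917 ≈ -0.00026391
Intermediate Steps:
U = 7559243/101065 (U = -(-21666/58 + 3874/(-9061))/5 = -(-21666*1/58 + 3874*(-1/9061))/5 = -(-10833/29 - 298/697)/5 = -1/5*(-7559243/20213) = 7559243/101065 ≈ 74.796)
M = -3864 (M = -3*14*(-4)*(-23) = -(-168)*(-23) = -3*1288 = -3864)
p = -382955917/101065 (p = 7559243/101065 - 3864 = -382955917/101065 ≈ -3789.2)
1/p = 1/(-382955917/101065) = -101065/382955917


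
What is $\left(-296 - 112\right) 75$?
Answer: $-30600$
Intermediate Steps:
$\left(-296 - 112\right) 75 = \left(-408\right) 75 = -30600$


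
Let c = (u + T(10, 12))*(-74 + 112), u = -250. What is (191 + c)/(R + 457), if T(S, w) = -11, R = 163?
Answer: -9727/620 ≈ -15.689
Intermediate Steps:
c = -9918 (c = (-250 - 11)*(-74 + 112) = -261*38 = -9918)
(191 + c)/(R + 457) = (191 - 9918)/(163 + 457) = -9727/620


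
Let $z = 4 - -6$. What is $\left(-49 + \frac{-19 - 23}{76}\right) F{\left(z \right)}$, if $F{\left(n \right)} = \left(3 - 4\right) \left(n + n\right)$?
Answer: $\frac{18830}{19} \approx 991.05$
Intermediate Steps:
$z = 10$ ($z = 4 + 6 = 10$)
$F{\left(n \right)} = - 2 n$
$\left(-49 + \frac{-19 - 23}{76}\right) F{\left(z \right)} = \left(-49 + \frac{-19 - 23}{76}\right) \left(\left(-2\right) 10\right) = \left(-49 + \left(-19 - 23\right) \frac{1}{76}\right) \left(-20\right) = \left(-49 - \frac{21}{38}\right) \left(-20\right) = \left(- \frac{1883}{38}\right) \left(-20\right) = \frac{18830}{19}$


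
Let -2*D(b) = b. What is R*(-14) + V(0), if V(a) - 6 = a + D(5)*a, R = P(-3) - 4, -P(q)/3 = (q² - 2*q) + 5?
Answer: 902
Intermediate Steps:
P(q) = -15 - 3*q² + 6*q (P(q) = -3*((q² - 2*q) + 5) = -3*(5 + q² - 2*q) = -15 - 3*q² + 6*q)
D(b) = -b/2
R = -64 (R = (-15 - 3*(-3)² + 6*(-3)) - 4 = (-15 - 3*9 - 18) - 4 = (-15 - 27 - 18) - 4 = -60 - 4 = -64)
V(a) = 6 - 3*a/2 (V(a) = 6 + (a + (-½*5)*a) = 6 + (a - 5*a/2) = 6 - 3*a/2)
R*(-14) + V(0) = -64*(-14) + (6 - 3/2*0) = 896 + (6 + 0) = 896 + 6 = 902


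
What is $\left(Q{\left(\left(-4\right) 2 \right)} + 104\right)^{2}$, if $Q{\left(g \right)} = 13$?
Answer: $13689$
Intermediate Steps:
$\left(Q{\left(\left(-4\right) 2 \right)} + 104\right)^{2} = \left(13 + 104\right)^{2} = 117^{2} = 13689$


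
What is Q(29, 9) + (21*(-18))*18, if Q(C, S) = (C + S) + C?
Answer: -6737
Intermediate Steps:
Q(C, S) = S + 2*C
Q(29, 9) + (21*(-18))*18 = (9 + 2*29) + (21*(-18))*18 = (9 + 58) - 378*18 = 67 - 6804 = -6737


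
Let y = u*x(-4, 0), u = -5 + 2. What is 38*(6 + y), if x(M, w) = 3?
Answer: -114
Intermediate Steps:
u = -3
y = -9 (y = -3*3 = -9)
38*(6 + y) = 38*(6 - 9) = 38*(-3) = -114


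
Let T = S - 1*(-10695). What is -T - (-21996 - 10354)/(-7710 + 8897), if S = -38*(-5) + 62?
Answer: -12961739/1187 ≈ -10920.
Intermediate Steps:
S = 252 (S = 190 + 62 = 252)
T = 10947 (T = 252 - 1*(-10695) = 252 + 10695 = 10947)
-T - (-21996 - 10354)/(-7710 + 8897) = -1*10947 - (-21996 - 10354)/(-7710 + 8897) = -10947 - (-32350)/1187 = -10947 - 1*(-32350/1187) = -10947 + 32350/1187 = -12961739/1187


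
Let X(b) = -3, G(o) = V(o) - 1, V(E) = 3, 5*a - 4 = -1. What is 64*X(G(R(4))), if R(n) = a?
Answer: -192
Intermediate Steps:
a = ⅗ (a = ⅘ + (⅕)*(-1) = ⅘ - ⅕ = ⅗ ≈ 0.60000)
R(n) = ⅗
G(o) = 2 (G(o) = 3 - 1 = 2)
64*X(G(R(4))) = 64*(-3) = -192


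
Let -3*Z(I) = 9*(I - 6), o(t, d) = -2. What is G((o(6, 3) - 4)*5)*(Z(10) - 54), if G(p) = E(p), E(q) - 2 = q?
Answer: 1848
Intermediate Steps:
E(q) = 2 + q
G(p) = 2 + p
Z(I) = 18 - 3*I (Z(I) = -3*(I - 6) = -3*(-6 + I) = -(-54 + 9*I)/3 = 18 - 3*I)
G((o(6, 3) - 4)*5)*(Z(10) - 54) = (2 + (-2 - 4)*5)*((18 - 3*10) - 54) = (2 - 6*5)*((18 - 30) - 54) = (2 - 30)*(-12 - 54) = -28*(-66) = 1848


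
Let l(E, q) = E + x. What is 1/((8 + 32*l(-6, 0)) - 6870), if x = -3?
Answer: -1/7150 ≈ -0.00013986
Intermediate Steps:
l(E, q) = -3 + E (l(E, q) = E - 3 = -3 + E)
1/((8 + 32*l(-6, 0)) - 6870) = 1/((8 + 32*(-3 - 6)) - 6870) = 1/((8 + 32*(-9)) - 6870) = 1/((8 - 288) - 6870) = 1/(-280 - 6870) = 1/(-7150) = -1/7150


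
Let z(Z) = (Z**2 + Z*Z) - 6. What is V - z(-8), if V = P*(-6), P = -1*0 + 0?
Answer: -122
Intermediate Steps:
z(Z) = -6 + 2*Z**2 (z(Z) = (Z**2 + Z**2) - 6 = 2*Z**2 - 6 = -6 + 2*Z**2)
P = 0 (P = 0 + 0 = 0)
V = 0 (V = 0*(-6) = 0)
V - z(-8) = 0 - (-6 + 2*(-8)**2) = 0 - (-6 + 2*64) = 0 - (-6 + 128) = 0 - 1*122 = 0 - 122 = -122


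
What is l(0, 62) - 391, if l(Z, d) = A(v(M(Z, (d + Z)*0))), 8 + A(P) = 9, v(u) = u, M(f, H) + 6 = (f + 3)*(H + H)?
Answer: -390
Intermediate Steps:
M(f, H) = -6 + 2*H*(3 + f) (M(f, H) = -6 + (f + 3)*(H + H) = -6 + (3 + f)*(2*H) = -6 + 2*H*(3 + f))
A(P) = 1 (A(P) = -8 + 9 = 1)
l(Z, d) = 1
l(0, 62) - 391 = 1 - 391 = -390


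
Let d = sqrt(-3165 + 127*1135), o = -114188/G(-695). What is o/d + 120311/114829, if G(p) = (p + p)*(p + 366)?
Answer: 120311/114829 - 28547*sqrt(35245)/8058945475 ≈ 1.0471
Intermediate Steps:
G(p) = 2*p*(366 + p) (G(p) = (2*p)*(366 + p) = 2*p*(366 + p))
o = -57094/228655 (o = -114188*(-1/(1390*(366 - 695))) = -114188/(2*(-695)*(-329)) = -114188/457310 = -114188*1/457310 = -57094/228655 ≈ -0.24969)
d = 2*sqrt(35245) (d = sqrt(-3165 + 144145) = sqrt(140980) = 2*sqrt(35245) ≈ 375.47)
o/d + 120311/114829 = -57094*sqrt(35245)/70490/228655 + 120311/114829 = -28547*sqrt(35245)/8058945475 + 120311*(1/114829) = -28547*sqrt(35245)/8058945475 + 120311/114829 = 120311/114829 - 28547*sqrt(35245)/8058945475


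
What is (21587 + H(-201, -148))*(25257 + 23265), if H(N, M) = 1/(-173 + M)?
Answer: 112076536124/107 ≈ 1.0474e+9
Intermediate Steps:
(21587 + H(-201, -148))*(25257 + 23265) = (21587 + 1/(-173 - 148))*(25257 + 23265) = (21587 + 1/(-321))*48522 = (21587 - 1/321)*48522 = (6929426/321)*48522 = 112076536124/107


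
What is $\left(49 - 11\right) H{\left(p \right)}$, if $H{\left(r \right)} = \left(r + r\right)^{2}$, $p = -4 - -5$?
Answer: $152$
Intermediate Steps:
$p = 1$ ($p = -4 + 5 = 1$)
$H{\left(r \right)} = 4 r^{2}$ ($H{\left(r \right)} = \left(2 r\right)^{2} = 4 r^{2}$)
$\left(49 - 11\right) H{\left(p \right)} = \left(49 - 11\right) 4 \cdot 1^{2} = 38 \cdot 4 \cdot 1 = 38 \cdot 4 = 152$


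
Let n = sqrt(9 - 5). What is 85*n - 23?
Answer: 147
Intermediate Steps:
n = 2 (n = sqrt(4) = 2)
85*n - 23 = 85*2 - 23 = 170 - 23 = 147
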